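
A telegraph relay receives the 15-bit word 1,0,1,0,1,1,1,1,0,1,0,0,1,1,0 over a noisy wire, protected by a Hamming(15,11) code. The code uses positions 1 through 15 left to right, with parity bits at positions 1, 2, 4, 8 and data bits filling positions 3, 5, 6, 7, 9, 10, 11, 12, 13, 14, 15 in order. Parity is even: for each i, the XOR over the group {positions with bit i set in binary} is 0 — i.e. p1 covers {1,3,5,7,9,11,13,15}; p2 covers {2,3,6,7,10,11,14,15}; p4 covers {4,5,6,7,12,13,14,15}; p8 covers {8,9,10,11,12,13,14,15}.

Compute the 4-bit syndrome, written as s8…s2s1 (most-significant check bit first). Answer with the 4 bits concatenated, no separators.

s1 (pos 1,3,5,7,9,11,13,15): 1⊕1⊕1⊕1⊕0⊕0⊕1⊕0 = 1
s2 (pos 2,3,6,7,10,11,14,15): 0⊕1⊕1⊕1⊕1⊕0⊕1⊕0 = 1
s4 (pos 4,5,6,7,12,13,14,15): 0⊕1⊕1⊕1⊕0⊕1⊕1⊕0 = 1
s8 (pos 8,9,10,11,12,13,14,15): 1⊕0⊕1⊕0⊕0⊕1⊕1⊕0 = 0
Syndrome s8…s1 = 0111 → error at position 7.

0111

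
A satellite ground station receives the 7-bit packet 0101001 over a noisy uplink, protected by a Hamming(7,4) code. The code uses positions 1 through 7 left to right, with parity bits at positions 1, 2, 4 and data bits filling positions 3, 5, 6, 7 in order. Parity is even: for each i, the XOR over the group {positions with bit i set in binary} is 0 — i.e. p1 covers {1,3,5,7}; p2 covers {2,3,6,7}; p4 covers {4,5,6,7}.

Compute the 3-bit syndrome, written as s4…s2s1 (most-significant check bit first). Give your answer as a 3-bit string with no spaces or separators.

001

s1 (pos 1,3,5,7): 0⊕0⊕0⊕1 = 1
s2 (pos 2,3,6,7): 1⊕0⊕0⊕1 = 0
s4 (pos 4,5,6,7): 1⊕0⊕0⊕1 = 0
Syndrome s4…s1 = 001 → error at position 1.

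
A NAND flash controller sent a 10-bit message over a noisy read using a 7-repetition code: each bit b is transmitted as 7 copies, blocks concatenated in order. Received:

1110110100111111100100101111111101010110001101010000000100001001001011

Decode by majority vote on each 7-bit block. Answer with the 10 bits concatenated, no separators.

Block 1 (1110110): 5 ones → 1
Block 2 (1001111): 5 ones → 1
Block 3 (1110010): 4 ones → 1
Block 4 (0101111): 5 ones → 1
Block 5 (1111010): 5 ones → 1
Block 6 (1011000): 3 ones → 0
Block 7 (1101010): 4 ones → 1
Block 8 (0000001): 1 one → 0
Block 9 (0000100): 1 one → 0
Block 10 (1001011): 4 ones → 1

1111101001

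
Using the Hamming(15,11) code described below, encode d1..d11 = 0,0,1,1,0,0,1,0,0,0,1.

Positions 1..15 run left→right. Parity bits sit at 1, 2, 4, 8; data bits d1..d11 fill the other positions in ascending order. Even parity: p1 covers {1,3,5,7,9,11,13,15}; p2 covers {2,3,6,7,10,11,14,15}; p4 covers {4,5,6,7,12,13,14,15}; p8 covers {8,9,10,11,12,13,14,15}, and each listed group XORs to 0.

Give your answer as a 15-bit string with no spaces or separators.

Place data at non-parity positions: p1 p2 0 p4 0 1 1 p8 0 0 1 0 0 0 1
p1 (pos 1,3,5,7,9,11,13,15): XOR of data positions = 0⊕0⊕1⊕0⊕1⊕0⊕1 = 1
p2 (pos 2,3,6,7,10,11,14,15): XOR of data positions = 0⊕1⊕1⊕0⊕1⊕0⊕1 = 0
p4 (pos 4,5,6,7,12,13,14,15): XOR of data positions = 0⊕1⊕1⊕0⊕0⊕0⊕1 = 1
p8 (pos 8,9,10,11,12,13,14,15): XOR of data positions = 0⊕0⊕1⊕0⊕0⊕0⊕1 = 0
Codeword: 100101100010001

100101100010001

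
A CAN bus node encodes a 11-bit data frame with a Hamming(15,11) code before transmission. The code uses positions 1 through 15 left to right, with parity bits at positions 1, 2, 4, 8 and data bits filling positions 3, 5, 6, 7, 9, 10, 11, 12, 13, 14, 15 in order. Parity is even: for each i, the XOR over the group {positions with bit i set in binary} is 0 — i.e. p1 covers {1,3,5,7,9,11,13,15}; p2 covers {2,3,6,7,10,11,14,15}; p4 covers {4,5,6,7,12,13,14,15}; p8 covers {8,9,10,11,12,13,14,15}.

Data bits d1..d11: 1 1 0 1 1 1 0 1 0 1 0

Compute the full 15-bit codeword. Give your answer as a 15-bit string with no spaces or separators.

001010101101010

Place data at non-parity positions: p1 p2 1 p4 1 0 1 p8 1 1 0 1 0 1 0
p1 (pos 1,3,5,7,9,11,13,15): XOR of data positions = 1⊕1⊕1⊕1⊕0⊕0⊕0 = 0
p2 (pos 2,3,6,7,10,11,14,15): XOR of data positions = 1⊕0⊕1⊕1⊕0⊕1⊕0 = 0
p4 (pos 4,5,6,7,12,13,14,15): XOR of data positions = 1⊕0⊕1⊕1⊕0⊕1⊕0 = 0
p8 (pos 8,9,10,11,12,13,14,15): XOR of data positions = 1⊕1⊕0⊕1⊕0⊕1⊕0 = 0
Codeword: 001010101101010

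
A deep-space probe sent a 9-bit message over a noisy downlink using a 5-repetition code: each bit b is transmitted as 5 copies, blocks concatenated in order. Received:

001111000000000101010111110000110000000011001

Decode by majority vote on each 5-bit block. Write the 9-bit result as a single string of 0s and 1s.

Block 1 (00111): 3 ones → 1
Block 2 (10000): 1 one → 0
Block 3 (00000): 0 ones → 0
Block 4 (10101): 3 ones → 1
Block 5 (01111): 4 ones → 1
Block 6 (10000): 1 one → 0
Block 7 (11000): 2 ones → 0
Block 8 (00000): 0 ones → 0
Block 9 (11001): 3 ones → 1

100110001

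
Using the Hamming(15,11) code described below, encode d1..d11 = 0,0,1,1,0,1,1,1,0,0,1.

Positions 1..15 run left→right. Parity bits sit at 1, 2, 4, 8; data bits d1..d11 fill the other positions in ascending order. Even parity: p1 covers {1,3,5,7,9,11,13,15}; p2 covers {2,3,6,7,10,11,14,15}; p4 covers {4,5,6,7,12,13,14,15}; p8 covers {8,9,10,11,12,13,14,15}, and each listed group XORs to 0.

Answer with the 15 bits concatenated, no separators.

Place data at non-parity positions: p1 p2 0 p4 0 1 1 p8 0 1 1 1 0 0 1
p1 (pos 1,3,5,7,9,11,13,15): XOR of data positions = 0⊕0⊕1⊕0⊕1⊕0⊕1 = 1
p2 (pos 2,3,6,7,10,11,14,15): XOR of data positions = 0⊕1⊕1⊕1⊕1⊕0⊕1 = 1
p4 (pos 4,5,6,7,12,13,14,15): XOR of data positions = 0⊕1⊕1⊕1⊕0⊕0⊕1 = 0
p8 (pos 8,9,10,11,12,13,14,15): XOR of data positions = 0⊕1⊕1⊕1⊕0⊕0⊕1 = 0
Codeword: 110001100111001

110001100111001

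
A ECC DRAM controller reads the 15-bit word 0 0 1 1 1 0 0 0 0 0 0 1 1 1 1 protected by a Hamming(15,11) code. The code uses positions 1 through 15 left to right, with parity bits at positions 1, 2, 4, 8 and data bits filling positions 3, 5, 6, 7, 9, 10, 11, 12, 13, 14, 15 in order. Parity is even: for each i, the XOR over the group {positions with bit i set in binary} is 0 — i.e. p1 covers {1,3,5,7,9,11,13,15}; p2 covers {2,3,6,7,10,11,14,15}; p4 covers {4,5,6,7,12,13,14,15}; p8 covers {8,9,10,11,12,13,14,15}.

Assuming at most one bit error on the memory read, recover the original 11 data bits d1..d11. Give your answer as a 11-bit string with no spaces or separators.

11000001111

s1 (pos 1,3,5,7,9,11,13,15): 0⊕1⊕1⊕0⊕0⊕0⊕1⊕1 = 0
s2 (pos 2,3,6,7,10,11,14,15): 0⊕1⊕0⊕0⊕0⊕0⊕1⊕1 = 1
s4 (pos 4,5,6,7,12,13,14,15): 1⊕1⊕0⊕0⊕1⊕1⊕1⊕1 = 0
s8 (pos 8,9,10,11,12,13,14,15): 0⊕0⊕0⊕0⊕1⊕1⊕1⊕1 = 0
Syndrome s8…s1 = 0010 → error at position 2.
Flip position 2: 001110000001111 → 011110000001111
Read data bits from positions 3,5,6,7,9,10,11,12,13,14,15: 11000001111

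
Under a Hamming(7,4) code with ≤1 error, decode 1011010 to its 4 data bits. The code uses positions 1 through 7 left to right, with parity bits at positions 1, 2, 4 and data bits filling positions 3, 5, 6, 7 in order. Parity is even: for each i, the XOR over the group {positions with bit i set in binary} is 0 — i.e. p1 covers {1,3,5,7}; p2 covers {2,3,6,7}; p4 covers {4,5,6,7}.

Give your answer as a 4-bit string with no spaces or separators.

1010

s1 (pos 1,3,5,7): 1⊕1⊕0⊕0 = 0
s2 (pos 2,3,6,7): 0⊕1⊕1⊕0 = 0
s4 (pos 4,5,6,7): 1⊕0⊕1⊕0 = 0
Syndrome s4…s1 = 000 → no error.
Read data bits from positions 3,5,6,7: 1010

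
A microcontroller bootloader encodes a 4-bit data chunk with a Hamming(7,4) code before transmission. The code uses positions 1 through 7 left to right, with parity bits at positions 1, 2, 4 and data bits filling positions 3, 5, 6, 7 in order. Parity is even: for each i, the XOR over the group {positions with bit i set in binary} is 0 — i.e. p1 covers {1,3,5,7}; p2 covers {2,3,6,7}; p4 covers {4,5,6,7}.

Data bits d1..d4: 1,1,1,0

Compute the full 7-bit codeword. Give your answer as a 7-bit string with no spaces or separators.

Place data at non-parity positions: p1 p2 1 p4 1 1 0
p1 (pos 1,3,5,7): XOR of data positions = 1⊕1⊕0 = 0
p2 (pos 2,3,6,7): XOR of data positions = 1⊕1⊕0 = 0
p4 (pos 4,5,6,7): XOR of data positions = 1⊕1⊕0 = 0
Codeword: 0010110

0010110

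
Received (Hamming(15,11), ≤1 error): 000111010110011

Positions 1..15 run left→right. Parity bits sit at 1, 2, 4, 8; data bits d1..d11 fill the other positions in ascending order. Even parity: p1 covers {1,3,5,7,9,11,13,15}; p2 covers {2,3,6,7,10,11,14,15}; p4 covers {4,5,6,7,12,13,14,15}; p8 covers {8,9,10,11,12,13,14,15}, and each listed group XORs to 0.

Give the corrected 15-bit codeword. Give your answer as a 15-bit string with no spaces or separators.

000111010110010

s1 (pos 1,3,5,7,9,11,13,15): 0⊕0⊕1⊕0⊕0⊕1⊕0⊕1 = 1
s2 (pos 2,3,6,7,10,11,14,15): 0⊕0⊕1⊕0⊕1⊕1⊕1⊕1 = 1
s4 (pos 4,5,6,7,12,13,14,15): 1⊕1⊕1⊕0⊕0⊕0⊕1⊕1 = 1
s8 (pos 8,9,10,11,12,13,14,15): 1⊕0⊕1⊕1⊕0⊕0⊕1⊕1 = 1
Syndrome s8…s1 = 1111 → error at position 15.
Flip position 15: 000111010110011 → 000111010110010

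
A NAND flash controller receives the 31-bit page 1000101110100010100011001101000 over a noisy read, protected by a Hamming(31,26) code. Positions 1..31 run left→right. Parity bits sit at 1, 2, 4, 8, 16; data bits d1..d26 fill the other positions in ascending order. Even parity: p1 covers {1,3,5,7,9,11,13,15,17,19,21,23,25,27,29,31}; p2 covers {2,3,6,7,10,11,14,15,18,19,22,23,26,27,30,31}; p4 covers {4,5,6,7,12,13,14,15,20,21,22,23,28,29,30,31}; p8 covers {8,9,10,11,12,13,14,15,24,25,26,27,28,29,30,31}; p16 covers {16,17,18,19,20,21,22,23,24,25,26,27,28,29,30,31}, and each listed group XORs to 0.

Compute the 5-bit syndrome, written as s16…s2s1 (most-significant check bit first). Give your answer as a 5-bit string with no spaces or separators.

01011

s1 (pos 1,3,5,7,9,11,13,15,17,19,21,23,25,27,29,31): 1⊕0⊕1⊕1⊕1⊕1⊕0⊕1⊕1⊕0⊕1⊕0⊕1⊕0⊕0⊕0 = 1
s2 (pos 2,3,6,7,10,11,14,15,18,19,22,23,26,27,30,31): 0⊕0⊕0⊕1⊕0⊕1⊕0⊕1⊕0⊕0⊕1⊕0⊕1⊕0⊕0⊕0 = 1
s4 (pos 4,5,6,7,12,13,14,15,20,21,22,23,28,29,30,31): 0⊕1⊕0⊕1⊕0⊕0⊕0⊕1⊕0⊕1⊕1⊕0⊕1⊕0⊕0⊕0 = 0
s8 (pos 8,9,10,11,12,13,14,15,24,25,26,27,28,29,30,31): 1⊕1⊕0⊕1⊕0⊕0⊕0⊕1⊕0⊕1⊕1⊕0⊕1⊕0⊕0⊕0 = 1
s16 (pos 16,17,18,19,20,21,22,23,24,25,26,27,28,29,30,31): 0⊕1⊕0⊕0⊕0⊕1⊕1⊕0⊕0⊕1⊕1⊕0⊕1⊕0⊕0⊕0 = 0
Syndrome s16…s1 = 01011 → error at position 11.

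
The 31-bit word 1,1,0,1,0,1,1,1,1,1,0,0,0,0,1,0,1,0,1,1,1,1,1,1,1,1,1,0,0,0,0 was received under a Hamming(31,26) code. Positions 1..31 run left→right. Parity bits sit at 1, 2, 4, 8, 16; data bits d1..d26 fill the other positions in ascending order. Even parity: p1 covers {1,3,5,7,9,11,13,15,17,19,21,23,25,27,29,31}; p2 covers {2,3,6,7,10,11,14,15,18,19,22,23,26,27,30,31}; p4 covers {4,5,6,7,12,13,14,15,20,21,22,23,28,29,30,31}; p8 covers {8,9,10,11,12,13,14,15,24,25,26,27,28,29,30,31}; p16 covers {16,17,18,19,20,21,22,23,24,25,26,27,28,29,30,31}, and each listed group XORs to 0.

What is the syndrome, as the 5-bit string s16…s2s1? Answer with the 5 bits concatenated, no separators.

00000

s1 (pos 1,3,5,7,9,11,13,15,17,19,21,23,25,27,29,31): 1⊕0⊕0⊕1⊕1⊕0⊕0⊕1⊕1⊕1⊕1⊕1⊕1⊕1⊕0⊕0 = 0
s2 (pos 2,3,6,7,10,11,14,15,18,19,22,23,26,27,30,31): 1⊕0⊕1⊕1⊕1⊕0⊕0⊕1⊕0⊕1⊕1⊕1⊕1⊕1⊕0⊕0 = 0
s4 (pos 4,5,6,7,12,13,14,15,20,21,22,23,28,29,30,31): 1⊕0⊕1⊕1⊕0⊕0⊕0⊕1⊕1⊕1⊕1⊕1⊕0⊕0⊕0⊕0 = 0
s8 (pos 8,9,10,11,12,13,14,15,24,25,26,27,28,29,30,31): 1⊕1⊕1⊕0⊕0⊕0⊕0⊕1⊕1⊕1⊕1⊕1⊕0⊕0⊕0⊕0 = 0
s16 (pos 16,17,18,19,20,21,22,23,24,25,26,27,28,29,30,31): 0⊕1⊕0⊕1⊕1⊕1⊕1⊕1⊕1⊕1⊕1⊕1⊕0⊕0⊕0⊕0 = 0
Syndrome s16…s1 = 00000 → no error.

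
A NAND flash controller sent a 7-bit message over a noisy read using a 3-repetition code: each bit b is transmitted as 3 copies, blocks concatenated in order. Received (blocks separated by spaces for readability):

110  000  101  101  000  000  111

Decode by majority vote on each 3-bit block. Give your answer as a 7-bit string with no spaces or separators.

Block 1 (110): 2 ones → 1
Block 2 (000): 0 ones → 0
Block 3 (101): 2 ones → 1
Block 4 (101): 2 ones → 1
Block 5 (000): 0 ones → 0
Block 6 (000): 0 ones → 0
Block 7 (111): 3 ones → 1

1011001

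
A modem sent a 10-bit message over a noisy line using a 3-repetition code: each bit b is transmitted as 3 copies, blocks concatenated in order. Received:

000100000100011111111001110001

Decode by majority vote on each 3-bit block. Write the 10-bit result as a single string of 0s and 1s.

Block 1 (000): 0 ones → 0
Block 2 (100): 1 one → 0
Block 3 (000): 0 ones → 0
Block 4 (100): 1 one → 0
Block 5 (011): 2 ones → 1
Block 6 (111): 3 ones → 1
Block 7 (111): 3 ones → 1
Block 8 (001): 1 one → 0
Block 9 (110): 2 ones → 1
Block 10 (001): 1 one → 0

0000111010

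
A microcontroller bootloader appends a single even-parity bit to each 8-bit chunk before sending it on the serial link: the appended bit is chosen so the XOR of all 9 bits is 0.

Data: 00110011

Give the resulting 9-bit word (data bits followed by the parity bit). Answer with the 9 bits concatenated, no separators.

XOR of the 8 data bits: 0⊕0⊕1⊕1⊕0⊕0⊕1⊕1 = 0
Parity bit = 0 (so all 9 bits XOR to 0).

001100110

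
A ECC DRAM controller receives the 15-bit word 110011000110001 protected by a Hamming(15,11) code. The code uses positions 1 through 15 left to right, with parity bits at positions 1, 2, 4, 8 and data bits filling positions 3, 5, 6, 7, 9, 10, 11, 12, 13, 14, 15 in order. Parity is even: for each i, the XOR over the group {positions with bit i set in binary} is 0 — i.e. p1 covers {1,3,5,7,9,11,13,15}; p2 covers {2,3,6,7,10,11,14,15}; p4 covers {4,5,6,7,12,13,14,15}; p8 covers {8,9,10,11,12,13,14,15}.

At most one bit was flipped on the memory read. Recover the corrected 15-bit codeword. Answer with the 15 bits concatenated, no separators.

110011000110011

s1 (pos 1,3,5,7,9,11,13,15): 1⊕0⊕1⊕0⊕0⊕1⊕0⊕1 = 0
s2 (pos 2,3,6,7,10,11,14,15): 1⊕0⊕1⊕0⊕1⊕1⊕0⊕1 = 1
s4 (pos 4,5,6,7,12,13,14,15): 0⊕1⊕1⊕0⊕0⊕0⊕0⊕1 = 1
s8 (pos 8,9,10,11,12,13,14,15): 0⊕0⊕1⊕1⊕0⊕0⊕0⊕1 = 1
Syndrome s8…s1 = 1110 → error at position 14.
Flip position 14: 110011000110001 → 110011000110011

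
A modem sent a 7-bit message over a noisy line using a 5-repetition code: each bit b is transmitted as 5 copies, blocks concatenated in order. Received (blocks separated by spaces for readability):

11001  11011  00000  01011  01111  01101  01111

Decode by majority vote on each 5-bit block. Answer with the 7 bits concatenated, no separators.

1101111

Block 1 (11001): 3 ones → 1
Block 2 (11011): 4 ones → 1
Block 3 (00000): 0 ones → 0
Block 4 (01011): 3 ones → 1
Block 5 (01111): 4 ones → 1
Block 6 (01101): 3 ones → 1
Block 7 (01111): 4 ones → 1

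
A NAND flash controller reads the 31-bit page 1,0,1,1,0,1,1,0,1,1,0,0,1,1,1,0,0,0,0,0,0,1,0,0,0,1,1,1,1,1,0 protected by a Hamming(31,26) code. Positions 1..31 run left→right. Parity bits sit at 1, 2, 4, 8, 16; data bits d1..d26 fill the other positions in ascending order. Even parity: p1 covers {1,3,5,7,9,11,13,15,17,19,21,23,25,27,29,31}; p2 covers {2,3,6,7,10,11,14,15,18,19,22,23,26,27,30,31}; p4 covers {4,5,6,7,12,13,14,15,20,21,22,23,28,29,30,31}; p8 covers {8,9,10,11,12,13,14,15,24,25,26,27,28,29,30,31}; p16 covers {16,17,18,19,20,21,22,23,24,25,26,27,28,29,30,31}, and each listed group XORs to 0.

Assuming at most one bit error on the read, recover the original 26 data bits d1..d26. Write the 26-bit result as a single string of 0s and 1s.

s1 (pos 1,3,5,7,9,11,13,15,17,19,21,23,25,27,29,31): 1⊕1⊕0⊕1⊕1⊕0⊕1⊕1⊕0⊕0⊕0⊕0⊕0⊕1⊕1⊕0 = 0
s2 (pos 2,3,6,7,10,11,14,15,18,19,22,23,26,27,30,31): 0⊕1⊕1⊕1⊕1⊕0⊕1⊕1⊕0⊕0⊕1⊕0⊕1⊕1⊕1⊕0 = 0
s4 (pos 4,5,6,7,12,13,14,15,20,21,22,23,28,29,30,31): 1⊕0⊕1⊕1⊕0⊕1⊕1⊕1⊕0⊕0⊕1⊕0⊕1⊕1⊕1⊕0 = 0
s8 (pos 8,9,10,11,12,13,14,15,24,25,26,27,28,29,30,31): 0⊕1⊕1⊕0⊕0⊕1⊕1⊕1⊕0⊕0⊕1⊕1⊕1⊕1⊕1⊕0 = 0
s16 (pos 16,17,18,19,20,21,22,23,24,25,26,27,28,29,30,31): 0⊕0⊕0⊕0⊕0⊕0⊕1⊕0⊕0⊕0⊕1⊕1⊕1⊕1⊕1⊕0 = 0
Syndrome s16…s1 = 00000 → no error.
Read data bits from positions 3,5,6,7,9,10,11,12,13,14,15,17,18,19,20,21,22,23,24,25,26,27,28,29,30,31: 10111100111000001000111110

10111100111000001000111110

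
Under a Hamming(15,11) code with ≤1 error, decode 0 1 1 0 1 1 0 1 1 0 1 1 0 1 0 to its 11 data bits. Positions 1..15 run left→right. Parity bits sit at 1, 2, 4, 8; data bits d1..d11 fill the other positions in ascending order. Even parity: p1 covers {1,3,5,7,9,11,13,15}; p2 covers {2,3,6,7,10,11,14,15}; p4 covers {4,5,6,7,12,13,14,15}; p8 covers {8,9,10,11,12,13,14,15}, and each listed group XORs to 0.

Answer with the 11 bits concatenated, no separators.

s1 (pos 1,3,5,7,9,11,13,15): 0⊕1⊕1⊕0⊕1⊕1⊕0⊕0 = 0
s2 (pos 2,3,6,7,10,11,14,15): 1⊕1⊕1⊕0⊕0⊕1⊕1⊕0 = 1
s4 (pos 4,5,6,7,12,13,14,15): 0⊕1⊕1⊕0⊕1⊕0⊕1⊕0 = 0
s8 (pos 8,9,10,11,12,13,14,15): 1⊕1⊕0⊕1⊕1⊕0⊕1⊕0 = 1
Syndrome s8…s1 = 1010 → error at position 10.
Flip position 10: 011011011011010 → 011011011111010
Read data bits from positions 3,5,6,7,9,10,11,12,13,14,15: 11101111010

11101111010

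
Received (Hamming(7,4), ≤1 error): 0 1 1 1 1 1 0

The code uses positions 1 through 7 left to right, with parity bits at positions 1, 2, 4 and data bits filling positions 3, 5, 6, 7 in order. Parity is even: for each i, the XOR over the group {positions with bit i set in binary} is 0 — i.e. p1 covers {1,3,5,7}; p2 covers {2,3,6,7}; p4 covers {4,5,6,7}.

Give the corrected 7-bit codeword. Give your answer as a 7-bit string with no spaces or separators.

0111100

s1 (pos 1,3,5,7): 0⊕1⊕1⊕0 = 0
s2 (pos 2,3,6,7): 1⊕1⊕1⊕0 = 1
s4 (pos 4,5,6,7): 1⊕1⊕1⊕0 = 1
Syndrome s4…s1 = 110 → error at position 6.
Flip position 6: 0111110 → 0111100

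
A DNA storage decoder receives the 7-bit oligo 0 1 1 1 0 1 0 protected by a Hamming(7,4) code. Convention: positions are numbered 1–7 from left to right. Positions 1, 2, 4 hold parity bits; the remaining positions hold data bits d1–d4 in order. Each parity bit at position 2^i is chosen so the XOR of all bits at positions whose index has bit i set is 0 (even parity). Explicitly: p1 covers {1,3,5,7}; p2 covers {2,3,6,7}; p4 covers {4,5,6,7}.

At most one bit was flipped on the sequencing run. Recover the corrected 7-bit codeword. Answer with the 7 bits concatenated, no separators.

0101010

s1 (pos 1,3,5,7): 0⊕1⊕0⊕0 = 1
s2 (pos 2,3,6,7): 1⊕1⊕1⊕0 = 1
s4 (pos 4,5,6,7): 1⊕0⊕1⊕0 = 0
Syndrome s4…s1 = 011 → error at position 3.
Flip position 3: 0111010 → 0101010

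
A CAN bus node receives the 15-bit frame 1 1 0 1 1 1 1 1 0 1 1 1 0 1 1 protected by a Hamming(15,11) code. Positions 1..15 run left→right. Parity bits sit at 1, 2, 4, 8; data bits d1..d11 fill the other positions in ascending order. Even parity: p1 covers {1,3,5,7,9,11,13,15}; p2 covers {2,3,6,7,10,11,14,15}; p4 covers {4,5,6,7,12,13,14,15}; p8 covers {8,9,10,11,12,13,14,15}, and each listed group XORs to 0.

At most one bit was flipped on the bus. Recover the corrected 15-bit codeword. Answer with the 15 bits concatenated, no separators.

110111010111011

s1 (pos 1,3,5,7,9,11,13,15): 1⊕0⊕1⊕1⊕0⊕1⊕0⊕1 = 1
s2 (pos 2,3,6,7,10,11,14,15): 1⊕0⊕1⊕1⊕1⊕1⊕1⊕1 = 1
s4 (pos 4,5,6,7,12,13,14,15): 1⊕1⊕1⊕1⊕1⊕0⊕1⊕1 = 1
s8 (pos 8,9,10,11,12,13,14,15): 1⊕0⊕1⊕1⊕1⊕0⊕1⊕1 = 0
Syndrome s8…s1 = 0111 → error at position 7.
Flip position 7: 110111110111011 → 110111010111011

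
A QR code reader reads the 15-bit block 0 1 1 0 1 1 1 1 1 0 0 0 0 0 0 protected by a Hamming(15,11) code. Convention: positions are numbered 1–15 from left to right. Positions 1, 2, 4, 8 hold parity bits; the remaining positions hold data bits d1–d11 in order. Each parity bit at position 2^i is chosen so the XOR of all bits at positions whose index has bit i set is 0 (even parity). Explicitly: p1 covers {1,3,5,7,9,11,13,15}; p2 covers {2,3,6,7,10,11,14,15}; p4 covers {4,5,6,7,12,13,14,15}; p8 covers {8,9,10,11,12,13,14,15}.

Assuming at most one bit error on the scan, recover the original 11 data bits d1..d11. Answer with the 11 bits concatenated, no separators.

11111000000

s1 (pos 1,3,5,7,9,11,13,15): 0⊕1⊕1⊕1⊕1⊕0⊕0⊕0 = 0
s2 (pos 2,3,6,7,10,11,14,15): 1⊕1⊕1⊕1⊕0⊕0⊕0⊕0 = 0
s4 (pos 4,5,6,7,12,13,14,15): 0⊕1⊕1⊕1⊕0⊕0⊕0⊕0 = 1
s8 (pos 8,9,10,11,12,13,14,15): 1⊕1⊕0⊕0⊕0⊕0⊕0⊕0 = 0
Syndrome s8…s1 = 0100 → error at position 4.
Flip position 4: 011011111000000 → 011111111000000
Read data bits from positions 3,5,6,7,9,10,11,12,13,14,15: 11111000000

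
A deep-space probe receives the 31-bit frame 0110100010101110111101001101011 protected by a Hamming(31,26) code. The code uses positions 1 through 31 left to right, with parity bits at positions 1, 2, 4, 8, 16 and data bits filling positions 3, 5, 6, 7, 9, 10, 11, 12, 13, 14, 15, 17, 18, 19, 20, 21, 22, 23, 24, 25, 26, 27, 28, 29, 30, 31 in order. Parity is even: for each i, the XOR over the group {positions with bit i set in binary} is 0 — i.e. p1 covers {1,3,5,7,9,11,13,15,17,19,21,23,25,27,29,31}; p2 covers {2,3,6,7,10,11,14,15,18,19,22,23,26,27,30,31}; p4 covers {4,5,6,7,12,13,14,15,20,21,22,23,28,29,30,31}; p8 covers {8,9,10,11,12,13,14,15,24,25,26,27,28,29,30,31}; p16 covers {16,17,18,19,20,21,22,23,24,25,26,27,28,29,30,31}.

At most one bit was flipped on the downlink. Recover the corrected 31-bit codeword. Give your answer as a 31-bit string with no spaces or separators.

0110110010101110111101001101011

s1 (pos 1,3,5,7,9,11,13,15,17,19,21,23,25,27,29,31): 0⊕1⊕1⊕0⊕1⊕1⊕1⊕1⊕1⊕1⊕0⊕0⊕1⊕0⊕0⊕1 = 0
s2 (pos 2,3,6,7,10,11,14,15,18,19,22,23,26,27,30,31): 1⊕1⊕0⊕0⊕0⊕1⊕1⊕1⊕1⊕1⊕1⊕0⊕1⊕0⊕1⊕1 = 1
s4 (pos 4,5,6,7,12,13,14,15,20,21,22,23,28,29,30,31): 0⊕1⊕0⊕0⊕0⊕1⊕1⊕1⊕1⊕0⊕1⊕0⊕1⊕0⊕1⊕1 = 1
s8 (pos 8,9,10,11,12,13,14,15,24,25,26,27,28,29,30,31): 0⊕1⊕0⊕1⊕0⊕1⊕1⊕1⊕0⊕1⊕1⊕0⊕1⊕0⊕1⊕1 = 0
s16 (pos 16,17,18,19,20,21,22,23,24,25,26,27,28,29,30,31): 0⊕1⊕1⊕1⊕1⊕0⊕1⊕0⊕0⊕1⊕1⊕0⊕1⊕0⊕1⊕1 = 0
Syndrome s16…s1 = 00110 → error at position 6.
Flip position 6: 0110100010101110111101001101011 → 0110110010101110111101001101011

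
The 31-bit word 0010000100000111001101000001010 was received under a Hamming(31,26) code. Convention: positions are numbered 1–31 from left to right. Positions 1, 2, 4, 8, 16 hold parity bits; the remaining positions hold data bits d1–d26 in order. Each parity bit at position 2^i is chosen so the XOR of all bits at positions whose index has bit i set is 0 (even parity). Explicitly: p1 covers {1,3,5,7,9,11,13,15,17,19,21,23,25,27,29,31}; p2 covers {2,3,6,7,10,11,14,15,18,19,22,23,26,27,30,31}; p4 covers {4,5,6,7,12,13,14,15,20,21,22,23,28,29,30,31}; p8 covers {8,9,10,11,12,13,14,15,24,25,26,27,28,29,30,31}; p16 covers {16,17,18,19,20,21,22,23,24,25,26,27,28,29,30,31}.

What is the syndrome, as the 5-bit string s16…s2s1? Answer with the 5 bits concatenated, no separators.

01001

s1 (pos 1,3,5,7,9,11,13,15,17,19,21,23,25,27,29,31): 0⊕1⊕0⊕0⊕0⊕0⊕0⊕1⊕0⊕1⊕0⊕0⊕0⊕0⊕0⊕0 = 1
s2 (pos 2,3,6,7,10,11,14,15,18,19,22,23,26,27,30,31): 0⊕1⊕0⊕0⊕0⊕0⊕1⊕1⊕0⊕1⊕1⊕0⊕0⊕0⊕1⊕0 = 0
s4 (pos 4,5,6,7,12,13,14,15,20,21,22,23,28,29,30,31): 0⊕0⊕0⊕0⊕0⊕0⊕1⊕1⊕1⊕0⊕1⊕0⊕1⊕0⊕1⊕0 = 0
s8 (pos 8,9,10,11,12,13,14,15,24,25,26,27,28,29,30,31): 1⊕0⊕0⊕0⊕0⊕0⊕1⊕1⊕0⊕0⊕0⊕0⊕1⊕0⊕1⊕0 = 1
s16 (pos 16,17,18,19,20,21,22,23,24,25,26,27,28,29,30,31): 1⊕0⊕0⊕1⊕1⊕0⊕1⊕0⊕0⊕0⊕0⊕0⊕1⊕0⊕1⊕0 = 0
Syndrome s16…s1 = 01001 → error at position 9.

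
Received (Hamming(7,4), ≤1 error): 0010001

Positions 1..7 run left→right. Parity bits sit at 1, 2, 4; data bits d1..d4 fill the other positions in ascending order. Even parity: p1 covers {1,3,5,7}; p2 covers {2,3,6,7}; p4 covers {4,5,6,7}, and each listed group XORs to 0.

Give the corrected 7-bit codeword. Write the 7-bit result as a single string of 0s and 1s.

0011001

s1 (pos 1,3,5,7): 0⊕1⊕0⊕1 = 0
s2 (pos 2,3,6,7): 0⊕1⊕0⊕1 = 0
s4 (pos 4,5,6,7): 0⊕0⊕0⊕1 = 1
Syndrome s4…s1 = 100 → error at position 4.
Flip position 4: 0010001 → 0011001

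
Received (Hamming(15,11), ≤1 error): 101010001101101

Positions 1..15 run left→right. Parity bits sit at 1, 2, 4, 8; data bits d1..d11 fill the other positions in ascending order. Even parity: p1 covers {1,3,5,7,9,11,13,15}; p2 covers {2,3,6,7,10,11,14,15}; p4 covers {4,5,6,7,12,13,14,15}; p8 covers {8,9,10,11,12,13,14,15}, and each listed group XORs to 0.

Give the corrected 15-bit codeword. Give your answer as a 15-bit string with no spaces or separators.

101010001001101

s1 (pos 1,3,5,7,9,11,13,15): 1⊕1⊕1⊕0⊕1⊕0⊕1⊕1 = 0
s2 (pos 2,3,6,7,10,11,14,15): 0⊕1⊕0⊕0⊕1⊕0⊕0⊕1 = 1
s4 (pos 4,5,6,7,12,13,14,15): 0⊕1⊕0⊕0⊕1⊕1⊕0⊕1 = 0
s8 (pos 8,9,10,11,12,13,14,15): 0⊕1⊕1⊕0⊕1⊕1⊕0⊕1 = 1
Syndrome s8…s1 = 1010 → error at position 10.
Flip position 10: 101010001101101 → 101010001001101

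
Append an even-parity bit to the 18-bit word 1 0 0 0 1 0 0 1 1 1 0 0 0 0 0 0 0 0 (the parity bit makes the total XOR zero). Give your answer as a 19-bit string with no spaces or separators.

1000100111000000001

XOR of the 18 data bits: 1⊕0⊕0⊕0⊕1⊕0⊕0⊕1⊕1⊕1⊕0⊕0⊕0⊕0⊕0⊕0⊕0⊕0 = 1
Parity bit = 1 (so all 19 bits XOR to 0).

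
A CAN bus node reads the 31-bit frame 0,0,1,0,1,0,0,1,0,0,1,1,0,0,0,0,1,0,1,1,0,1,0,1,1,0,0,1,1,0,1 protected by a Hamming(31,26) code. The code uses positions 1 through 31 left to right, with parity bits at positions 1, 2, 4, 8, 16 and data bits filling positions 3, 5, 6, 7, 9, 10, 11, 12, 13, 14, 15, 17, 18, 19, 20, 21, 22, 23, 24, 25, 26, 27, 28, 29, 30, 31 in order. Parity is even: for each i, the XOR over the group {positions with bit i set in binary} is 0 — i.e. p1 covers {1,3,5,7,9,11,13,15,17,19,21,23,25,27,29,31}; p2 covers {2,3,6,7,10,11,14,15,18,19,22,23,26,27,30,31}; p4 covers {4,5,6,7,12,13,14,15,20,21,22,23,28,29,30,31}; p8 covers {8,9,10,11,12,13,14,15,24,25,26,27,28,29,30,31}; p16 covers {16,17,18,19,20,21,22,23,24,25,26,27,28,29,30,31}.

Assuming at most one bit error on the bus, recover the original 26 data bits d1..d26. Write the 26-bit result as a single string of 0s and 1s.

11000011000101100011001101

s1 (pos 1,3,5,7,9,11,13,15,17,19,21,23,25,27,29,31): 0⊕1⊕1⊕0⊕0⊕1⊕0⊕0⊕1⊕1⊕0⊕0⊕1⊕0⊕1⊕1 = 0
s2 (pos 2,3,6,7,10,11,14,15,18,19,22,23,26,27,30,31): 0⊕1⊕0⊕0⊕0⊕1⊕0⊕0⊕0⊕1⊕1⊕0⊕0⊕0⊕0⊕1 = 1
s4 (pos 4,5,6,7,12,13,14,15,20,21,22,23,28,29,30,31): 0⊕1⊕0⊕0⊕1⊕0⊕0⊕0⊕1⊕0⊕1⊕0⊕1⊕1⊕0⊕1 = 1
s8 (pos 8,9,10,11,12,13,14,15,24,25,26,27,28,29,30,31): 1⊕0⊕0⊕1⊕1⊕0⊕0⊕0⊕1⊕1⊕0⊕0⊕1⊕1⊕0⊕1 = 0
s16 (pos 16,17,18,19,20,21,22,23,24,25,26,27,28,29,30,31): 0⊕1⊕0⊕1⊕1⊕0⊕1⊕0⊕1⊕1⊕0⊕0⊕1⊕1⊕0⊕1 = 1
Syndrome s16…s1 = 10110 → error at position 22.
Flip position 22: 0010100100110000101101011001101 → 0010100100110000101100011001101
Read data bits from positions 3,5,6,7,9,10,11,12,13,14,15,17,18,19,20,21,22,23,24,25,26,27,28,29,30,31: 11000011000101100011001101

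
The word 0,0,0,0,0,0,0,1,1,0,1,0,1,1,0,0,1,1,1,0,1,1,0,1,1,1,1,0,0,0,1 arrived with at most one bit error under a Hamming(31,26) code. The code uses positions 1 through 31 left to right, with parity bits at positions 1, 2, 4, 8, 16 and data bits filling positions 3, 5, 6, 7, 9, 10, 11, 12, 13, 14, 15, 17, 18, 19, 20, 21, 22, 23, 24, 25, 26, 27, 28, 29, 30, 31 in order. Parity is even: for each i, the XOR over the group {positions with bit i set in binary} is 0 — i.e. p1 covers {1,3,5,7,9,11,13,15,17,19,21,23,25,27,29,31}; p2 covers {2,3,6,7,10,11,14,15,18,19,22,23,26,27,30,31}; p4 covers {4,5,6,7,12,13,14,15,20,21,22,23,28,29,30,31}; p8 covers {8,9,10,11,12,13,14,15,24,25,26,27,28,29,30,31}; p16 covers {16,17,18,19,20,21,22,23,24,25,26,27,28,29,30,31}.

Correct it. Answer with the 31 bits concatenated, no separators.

s1 (pos 1,3,5,7,9,11,13,15,17,19,21,23,25,27,29,31): 0⊕0⊕0⊕0⊕1⊕1⊕1⊕0⊕1⊕1⊕1⊕0⊕1⊕1⊕0⊕1 = 1
s2 (pos 2,3,6,7,10,11,14,15,18,19,22,23,26,27,30,31): 0⊕0⊕0⊕0⊕0⊕1⊕1⊕0⊕1⊕1⊕1⊕0⊕1⊕1⊕0⊕1 = 0
s4 (pos 4,5,6,7,12,13,14,15,20,21,22,23,28,29,30,31): 0⊕0⊕0⊕0⊕0⊕1⊕1⊕0⊕0⊕1⊕1⊕0⊕0⊕0⊕0⊕1 = 1
s8 (pos 8,9,10,11,12,13,14,15,24,25,26,27,28,29,30,31): 1⊕1⊕0⊕1⊕0⊕1⊕1⊕0⊕1⊕1⊕1⊕1⊕0⊕0⊕0⊕1 = 0
s16 (pos 16,17,18,19,20,21,22,23,24,25,26,27,28,29,30,31): 0⊕1⊕1⊕1⊕0⊕1⊕1⊕0⊕1⊕1⊕1⊕1⊕0⊕0⊕0⊕1 = 0
Syndrome s16…s1 = 00101 → error at position 5.
Flip position 5: 0000000110101100111011011110001 → 0000100110101100111011011110001

0000100110101100111011011110001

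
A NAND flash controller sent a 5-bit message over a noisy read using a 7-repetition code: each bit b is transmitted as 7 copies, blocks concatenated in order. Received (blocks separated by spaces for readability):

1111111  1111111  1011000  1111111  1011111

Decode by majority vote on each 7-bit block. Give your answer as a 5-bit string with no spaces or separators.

Block 1 (1111111): 7 ones → 1
Block 2 (1111111): 7 ones → 1
Block 3 (1011000): 3 ones → 0
Block 4 (1111111): 7 ones → 1
Block 5 (1011111): 6 ones → 1

11011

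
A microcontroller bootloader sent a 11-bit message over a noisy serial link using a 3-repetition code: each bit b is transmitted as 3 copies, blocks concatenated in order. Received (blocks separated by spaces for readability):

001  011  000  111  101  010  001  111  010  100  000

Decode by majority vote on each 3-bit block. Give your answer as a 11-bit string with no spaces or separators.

01011001000

Block 1 (001): 1 one → 0
Block 2 (011): 2 ones → 1
Block 3 (000): 0 ones → 0
Block 4 (111): 3 ones → 1
Block 5 (101): 2 ones → 1
Block 6 (010): 1 one → 0
Block 7 (001): 1 one → 0
Block 8 (111): 3 ones → 1
Block 9 (010): 1 one → 0
Block 10 (100): 1 one → 0
Block 11 (000): 0 ones → 0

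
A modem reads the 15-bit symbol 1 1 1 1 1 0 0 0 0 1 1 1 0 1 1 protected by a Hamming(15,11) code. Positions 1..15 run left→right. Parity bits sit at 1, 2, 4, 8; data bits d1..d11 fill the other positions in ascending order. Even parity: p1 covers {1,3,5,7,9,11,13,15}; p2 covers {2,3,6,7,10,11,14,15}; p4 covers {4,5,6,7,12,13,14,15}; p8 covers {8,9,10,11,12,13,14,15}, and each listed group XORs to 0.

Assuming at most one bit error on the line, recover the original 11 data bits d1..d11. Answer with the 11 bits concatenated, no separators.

11000111111

s1 (pos 1,3,5,7,9,11,13,15): 1⊕1⊕1⊕0⊕0⊕1⊕0⊕1 = 1
s2 (pos 2,3,6,7,10,11,14,15): 1⊕1⊕0⊕0⊕1⊕1⊕1⊕1 = 0
s4 (pos 4,5,6,7,12,13,14,15): 1⊕1⊕0⊕0⊕1⊕0⊕1⊕1 = 1
s8 (pos 8,9,10,11,12,13,14,15): 0⊕0⊕1⊕1⊕1⊕0⊕1⊕1 = 1
Syndrome s8…s1 = 1101 → error at position 13.
Flip position 13: 111110000111011 → 111110000111111
Read data bits from positions 3,5,6,7,9,10,11,12,13,14,15: 11000111111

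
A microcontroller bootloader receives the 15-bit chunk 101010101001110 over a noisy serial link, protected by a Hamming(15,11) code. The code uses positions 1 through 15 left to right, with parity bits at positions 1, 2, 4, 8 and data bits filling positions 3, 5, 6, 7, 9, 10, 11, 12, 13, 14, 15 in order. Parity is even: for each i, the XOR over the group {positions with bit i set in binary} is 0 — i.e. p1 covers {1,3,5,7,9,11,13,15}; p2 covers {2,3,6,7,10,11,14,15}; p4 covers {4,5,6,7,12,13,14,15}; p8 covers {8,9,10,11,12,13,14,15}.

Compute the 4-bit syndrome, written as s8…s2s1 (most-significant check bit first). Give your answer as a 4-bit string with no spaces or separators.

s1 (pos 1,3,5,7,9,11,13,15): 1⊕1⊕1⊕1⊕1⊕0⊕1⊕0 = 0
s2 (pos 2,3,6,7,10,11,14,15): 0⊕1⊕0⊕1⊕0⊕0⊕1⊕0 = 1
s4 (pos 4,5,6,7,12,13,14,15): 0⊕1⊕0⊕1⊕1⊕1⊕1⊕0 = 1
s8 (pos 8,9,10,11,12,13,14,15): 0⊕1⊕0⊕0⊕1⊕1⊕1⊕0 = 0
Syndrome s8…s1 = 0110 → error at position 6.

0110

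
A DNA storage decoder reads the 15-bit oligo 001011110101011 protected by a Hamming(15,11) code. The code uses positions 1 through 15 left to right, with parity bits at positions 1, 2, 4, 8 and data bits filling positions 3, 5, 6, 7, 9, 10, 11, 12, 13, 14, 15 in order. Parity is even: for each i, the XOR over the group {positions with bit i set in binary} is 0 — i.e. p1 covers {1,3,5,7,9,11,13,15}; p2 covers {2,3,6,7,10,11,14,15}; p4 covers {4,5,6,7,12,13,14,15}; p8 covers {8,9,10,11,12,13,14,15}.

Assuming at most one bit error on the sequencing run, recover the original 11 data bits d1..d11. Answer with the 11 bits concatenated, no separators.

11110101011

s1 (pos 1,3,5,7,9,11,13,15): 0⊕1⊕1⊕1⊕0⊕0⊕0⊕1 = 0
s2 (pos 2,3,6,7,10,11,14,15): 0⊕1⊕1⊕1⊕1⊕0⊕1⊕1 = 0
s4 (pos 4,5,6,7,12,13,14,15): 0⊕1⊕1⊕1⊕1⊕0⊕1⊕1 = 0
s8 (pos 8,9,10,11,12,13,14,15): 1⊕0⊕1⊕0⊕1⊕0⊕1⊕1 = 1
Syndrome s8…s1 = 1000 → error at position 8.
Flip position 8: 001011110101011 → 001011100101011
Read data bits from positions 3,5,6,7,9,10,11,12,13,14,15: 11110101011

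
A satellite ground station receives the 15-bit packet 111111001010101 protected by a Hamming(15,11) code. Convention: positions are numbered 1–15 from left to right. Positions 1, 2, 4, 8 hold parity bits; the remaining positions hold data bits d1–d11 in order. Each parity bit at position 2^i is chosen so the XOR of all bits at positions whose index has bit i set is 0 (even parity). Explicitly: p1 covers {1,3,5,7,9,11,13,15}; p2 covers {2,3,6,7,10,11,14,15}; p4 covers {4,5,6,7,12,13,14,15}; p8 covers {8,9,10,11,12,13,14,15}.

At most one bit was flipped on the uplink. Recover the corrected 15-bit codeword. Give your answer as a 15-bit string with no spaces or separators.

111111101010101

s1 (pos 1,3,5,7,9,11,13,15): 1⊕1⊕1⊕0⊕1⊕1⊕1⊕1 = 1
s2 (pos 2,3,6,7,10,11,14,15): 1⊕1⊕1⊕0⊕0⊕1⊕0⊕1 = 1
s4 (pos 4,5,6,7,12,13,14,15): 1⊕1⊕1⊕0⊕0⊕1⊕0⊕1 = 1
s8 (pos 8,9,10,11,12,13,14,15): 0⊕1⊕0⊕1⊕0⊕1⊕0⊕1 = 0
Syndrome s8…s1 = 0111 → error at position 7.
Flip position 7: 111111001010101 → 111111101010101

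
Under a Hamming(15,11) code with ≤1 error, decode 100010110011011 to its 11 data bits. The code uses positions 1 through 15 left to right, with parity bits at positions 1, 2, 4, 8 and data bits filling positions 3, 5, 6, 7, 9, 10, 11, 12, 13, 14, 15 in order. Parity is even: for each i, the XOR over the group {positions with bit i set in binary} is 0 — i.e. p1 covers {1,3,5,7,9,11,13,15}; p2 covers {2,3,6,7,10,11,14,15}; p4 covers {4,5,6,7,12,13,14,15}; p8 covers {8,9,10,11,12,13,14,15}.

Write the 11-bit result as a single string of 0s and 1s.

01010011111

s1 (pos 1,3,5,7,9,11,13,15): 1⊕0⊕1⊕1⊕0⊕1⊕0⊕1 = 1
s2 (pos 2,3,6,7,10,11,14,15): 0⊕0⊕0⊕1⊕0⊕1⊕1⊕1 = 0
s4 (pos 4,5,6,7,12,13,14,15): 0⊕1⊕0⊕1⊕1⊕0⊕1⊕1 = 1
s8 (pos 8,9,10,11,12,13,14,15): 1⊕0⊕0⊕1⊕1⊕0⊕1⊕1 = 1
Syndrome s8…s1 = 1101 → error at position 13.
Flip position 13: 100010110011011 → 100010110011111
Read data bits from positions 3,5,6,7,9,10,11,12,13,14,15: 01010011111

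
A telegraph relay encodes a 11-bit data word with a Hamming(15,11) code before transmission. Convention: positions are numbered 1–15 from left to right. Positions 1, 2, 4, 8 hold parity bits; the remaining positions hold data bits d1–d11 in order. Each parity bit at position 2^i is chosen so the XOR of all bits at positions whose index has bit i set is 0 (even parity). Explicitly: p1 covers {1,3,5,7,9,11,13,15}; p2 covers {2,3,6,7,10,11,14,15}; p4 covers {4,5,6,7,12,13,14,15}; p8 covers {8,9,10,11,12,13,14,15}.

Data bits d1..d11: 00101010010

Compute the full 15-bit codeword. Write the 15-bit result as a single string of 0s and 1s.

Place data at non-parity positions: p1 p2 0 p4 0 1 0 p8 1 0 1 0 0 1 0
p1 (pos 1,3,5,7,9,11,13,15): XOR of data positions = 0⊕0⊕0⊕1⊕1⊕0⊕0 = 0
p2 (pos 2,3,6,7,10,11,14,15): XOR of data positions = 0⊕1⊕0⊕0⊕1⊕1⊕0 = 1
p4 (pos 4,5,6,7,12,13,14,15): XOR of data positions = 0⊕1⊕0⊕0⊕0⊕1⊕0 = 0
p8 (pos 8,9,10,11,12,13,14,15): XOR of data positions = 1⊕0⊕1⊕0⊕0⊕1⊕0 = 1
Codeword: 010001011010010

010001011010010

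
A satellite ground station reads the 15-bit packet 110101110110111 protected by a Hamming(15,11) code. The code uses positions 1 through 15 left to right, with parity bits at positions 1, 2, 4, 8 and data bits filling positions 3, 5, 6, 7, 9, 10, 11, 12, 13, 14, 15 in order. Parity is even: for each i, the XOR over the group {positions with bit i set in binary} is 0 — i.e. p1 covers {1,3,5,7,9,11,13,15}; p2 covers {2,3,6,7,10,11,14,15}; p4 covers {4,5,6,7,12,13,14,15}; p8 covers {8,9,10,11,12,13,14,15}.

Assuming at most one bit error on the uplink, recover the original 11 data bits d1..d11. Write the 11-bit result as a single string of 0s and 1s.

10110110111

s1 (pos 1,3,5,7,9,11,13,15): 1⊕0⊕0⊕1⊕0⊕1⊕1⊕1 = 1
s2 (pos 2,3,6,7,10,11,14,15): 1⊕0⊕1⊕1⊕1⊕1⊕1⊕1 = 1
s4 (pos 4,5,6,7,12,13,14,15): 1⊕0⊕1⊕1⊕0⊕1⊕1⊕1 = 0
s8 (pos 8,9,10,11,12,13,14,15): 1⊕0⊕1⊕1⊕0⊕1⊕1⊕1 = 0
Syndrome s8…s1 = 0011 → error at position 3.
Flip position 3: 110101110110111 → 111101110110111
Read data bits from positions 3,5,6,7,9,10,11,12,13,14,15: 10110110111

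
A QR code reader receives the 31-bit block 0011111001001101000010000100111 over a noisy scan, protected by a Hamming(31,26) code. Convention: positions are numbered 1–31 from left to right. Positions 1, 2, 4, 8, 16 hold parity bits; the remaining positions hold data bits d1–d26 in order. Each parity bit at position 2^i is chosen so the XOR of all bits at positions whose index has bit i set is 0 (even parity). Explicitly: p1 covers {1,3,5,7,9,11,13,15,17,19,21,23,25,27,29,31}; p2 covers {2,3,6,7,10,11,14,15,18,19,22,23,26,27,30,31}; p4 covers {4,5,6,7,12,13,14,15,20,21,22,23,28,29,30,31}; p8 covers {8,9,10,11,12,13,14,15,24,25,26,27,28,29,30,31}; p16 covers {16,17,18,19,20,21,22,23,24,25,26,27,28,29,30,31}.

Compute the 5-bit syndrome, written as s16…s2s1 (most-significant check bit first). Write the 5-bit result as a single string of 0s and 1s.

s1 (pos 1,3,5,7,9,11,13,15,17,19,21,23,25,27,29,31): 0⊕1⊕1⊕1⊕0⊕0⊕1⊕0⊕0⊕0⊕1⊕0⊕0⊕0⊕1⊕1 = 1
s2 (pos 2,3,6,7,10,11,14,15,18,19,22,23,26,27,30,31): 0⊕1⊕1⊕1⊕1⊕0⊕1⊕0⊕0⊕0⊕0⊕0⊕1⊕0⊕1⊕1 = 0
s4 (pos 4,5,6,7,12,13,14,15,20,21,22,23,28,29,30,31): 1⊕1⊕1⊕1⊕0⊕1⊕1⊕0⊕0⊕1⊕0⊕0⊕0⊕1⊕1⊕1 = 0
s8 (pos 8,9,10,11,12,13,14,15,24,25,26,27,28,29,30,31): 0⊕0⊕1⊕0⊕0⊕1⊕1⊕0⊕0⊕0⊕1⊕0⊕0⊕1⊕1⊕1 = 1
s16 (pos 16,17,18,19,20,21,22,23,24,25,26,27,28,29,30,31): 1⊕0⊕0⊕0⊕0⊕1⊕0⊕0⊕0⊕0⊕1⊕0⊕0⊕1⊕1⊕1 = 0
Syndrome s16…s1 = 01001 → error at position 9.

01001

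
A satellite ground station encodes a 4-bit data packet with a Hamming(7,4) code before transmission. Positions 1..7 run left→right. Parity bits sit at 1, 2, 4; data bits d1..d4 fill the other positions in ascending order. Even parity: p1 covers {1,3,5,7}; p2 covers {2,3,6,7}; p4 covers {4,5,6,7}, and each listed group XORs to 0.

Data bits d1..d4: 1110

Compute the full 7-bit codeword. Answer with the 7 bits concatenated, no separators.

0010110

Place data at non-parity positions: p1 p2 1 p4 1 1 0
p1 (pos 1,3,5,7): XOR of data positions = 1⊕1⊕0 = 0
p2 (pos 2,3,6,7): XOR of data positions = 1⊕1⊕0 = 0
p4 (pos 4,5,6,7): XOR of data positions = 1⊕1⊕0 = 0
Codeword: 0010110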